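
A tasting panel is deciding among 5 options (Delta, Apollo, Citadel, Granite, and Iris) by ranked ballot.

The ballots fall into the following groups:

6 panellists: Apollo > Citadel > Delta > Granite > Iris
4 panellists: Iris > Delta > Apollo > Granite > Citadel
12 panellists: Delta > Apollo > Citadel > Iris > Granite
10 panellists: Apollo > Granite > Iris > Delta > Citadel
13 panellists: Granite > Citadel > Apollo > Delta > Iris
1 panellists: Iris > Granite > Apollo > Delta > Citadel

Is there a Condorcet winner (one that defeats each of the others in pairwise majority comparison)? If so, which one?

Head-to-head results (46 voters total):
Delta vs Apollo: Apollo wins 30–16.
Delta vs Citadel: Delta wins 27–19.
Delta vs Granite: Granite wins 24–22.
Delta vs Iris: Delta wins 31–15.
Apollo vs Citadel: Apollo wins 33–13.
Apollo vs Granite: Apollo wins 32–14.
Apollo vs Iris: Apollo wins 41–5.
Citadel vs Granite: Granite wins 28–18.
Citadel vs Iris: Citadel wins 31–15.
Granite vs Iris: Granite wins 29–17.
Apollo beats each rival — Delta (30–16), Citadel (33–13), Granite (32–14), Iris (41–5) — so Apollo is the Condorcet winner.

Apollo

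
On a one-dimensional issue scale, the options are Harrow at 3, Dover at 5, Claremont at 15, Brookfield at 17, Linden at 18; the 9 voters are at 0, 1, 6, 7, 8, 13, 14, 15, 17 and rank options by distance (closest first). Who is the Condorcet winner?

Dover

With single-peaked preferences on a line, the Condorcet winner is the candidate closest to the median voter.
The median voter (position 8) is closest to Dover at 5.
Check: Dover vs Linden — voters closer to Dover: 5 of 9.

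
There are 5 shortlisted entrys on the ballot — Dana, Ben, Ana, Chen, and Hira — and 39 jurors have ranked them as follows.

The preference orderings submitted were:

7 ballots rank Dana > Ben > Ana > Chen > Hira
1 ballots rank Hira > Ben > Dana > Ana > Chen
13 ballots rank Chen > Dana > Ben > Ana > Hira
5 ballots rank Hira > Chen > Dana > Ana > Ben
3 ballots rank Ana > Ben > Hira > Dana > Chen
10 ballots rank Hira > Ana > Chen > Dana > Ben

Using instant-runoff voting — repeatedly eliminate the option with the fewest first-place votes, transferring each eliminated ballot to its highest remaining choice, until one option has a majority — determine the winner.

Round 1: Hira 16, Chen 13, Dana 7, Ana 3, Ben 0. Ben has the fewest and is eliminated.
Round 2: Hira 16, Chen 13, Dana 7, Ana 3. Ana has the fewest and is eliminated.
Round 3: Hira 19, Chen 13, Dana 7. Dana has the fewest and is eliminated.
Round 4: Chen 20, Hira 19. Chen has a majority.

Chen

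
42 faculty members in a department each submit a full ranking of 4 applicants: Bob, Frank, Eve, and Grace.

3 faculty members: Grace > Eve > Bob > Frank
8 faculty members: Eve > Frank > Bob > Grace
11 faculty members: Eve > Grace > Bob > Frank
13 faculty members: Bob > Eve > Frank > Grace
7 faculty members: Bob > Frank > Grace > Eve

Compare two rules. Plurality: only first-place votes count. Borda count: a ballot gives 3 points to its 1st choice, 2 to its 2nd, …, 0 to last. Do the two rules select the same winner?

Plurality first-place counts: Bob 20, Frank 0, Eve 19, Grace 3 → Bob.
Borda totals: Bob 82, Frank 43, Eve 89, Grace 38 → Eve.
The two rules disagree: plurality picks Bob, Borda picks Eve.

No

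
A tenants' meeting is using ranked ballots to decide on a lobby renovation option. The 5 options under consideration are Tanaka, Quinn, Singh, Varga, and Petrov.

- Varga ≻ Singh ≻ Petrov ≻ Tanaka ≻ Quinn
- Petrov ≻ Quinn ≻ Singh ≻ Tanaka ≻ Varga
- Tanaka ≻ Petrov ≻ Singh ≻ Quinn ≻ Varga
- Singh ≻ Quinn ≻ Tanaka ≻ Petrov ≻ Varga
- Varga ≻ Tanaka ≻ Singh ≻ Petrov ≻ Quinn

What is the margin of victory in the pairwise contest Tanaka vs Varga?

1

Ballots ranking Tanaka above Varga: 3.
Ballots ranking Varga above Tanaka: 2.
Tanaka wins 3–2, a margin of 1.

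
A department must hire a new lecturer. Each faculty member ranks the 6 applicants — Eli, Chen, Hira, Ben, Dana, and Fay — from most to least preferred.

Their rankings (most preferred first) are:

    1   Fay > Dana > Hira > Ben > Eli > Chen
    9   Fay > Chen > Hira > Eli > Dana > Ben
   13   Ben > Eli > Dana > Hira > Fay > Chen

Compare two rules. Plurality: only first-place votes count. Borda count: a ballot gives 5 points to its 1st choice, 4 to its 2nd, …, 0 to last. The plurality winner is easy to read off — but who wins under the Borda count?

Plurality first-place counts: Eli 0, Chen 0, Hira 0, Ben 13, Dana 0, Fay 10 → Ben.
Borda totals: Eli 71, Chen 36, Hira 56, Ben 67, Dana 52, Fay 63 → Eli.

Eli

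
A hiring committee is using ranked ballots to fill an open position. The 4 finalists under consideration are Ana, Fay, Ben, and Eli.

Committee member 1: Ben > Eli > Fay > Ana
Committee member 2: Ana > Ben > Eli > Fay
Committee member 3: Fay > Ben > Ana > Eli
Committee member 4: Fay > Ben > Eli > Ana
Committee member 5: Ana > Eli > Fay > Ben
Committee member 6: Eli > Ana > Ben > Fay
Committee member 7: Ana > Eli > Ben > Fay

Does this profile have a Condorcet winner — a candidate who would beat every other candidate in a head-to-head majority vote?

Yes

Head-to-head results (7 voters total):
Ana vs Fay: Ana wins 4–3.
Ana vs Ben: Ana wins 4–3.
Ana vs Eli: Ana wins 4–3.
Fay vs Ben: Ben wins 4–3.
Fay vs Eli: Eli wins 5–2.
Ben vs Eli: Ben wins 4–3.
Ana beats each rival — Fay (4–3), Ben (4–3), Eli (4–3) — so Ana is the Condorcet winner.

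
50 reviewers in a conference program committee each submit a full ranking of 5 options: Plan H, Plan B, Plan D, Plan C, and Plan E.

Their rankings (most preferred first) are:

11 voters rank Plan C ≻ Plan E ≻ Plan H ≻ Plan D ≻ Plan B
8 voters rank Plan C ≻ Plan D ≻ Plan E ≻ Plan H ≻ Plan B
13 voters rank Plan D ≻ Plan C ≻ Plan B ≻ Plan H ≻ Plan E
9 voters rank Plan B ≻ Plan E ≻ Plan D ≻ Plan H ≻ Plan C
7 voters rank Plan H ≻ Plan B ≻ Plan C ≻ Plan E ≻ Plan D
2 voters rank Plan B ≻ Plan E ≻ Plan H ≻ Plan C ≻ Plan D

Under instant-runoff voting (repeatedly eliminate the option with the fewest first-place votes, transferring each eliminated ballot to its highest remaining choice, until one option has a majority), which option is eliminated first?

Plan E

Round 1: Plan C 19, Plan D 13, Plan B 11, Plan H 7, Plan E 0. Plan E has the fewest and is eliminated.
Round 2: Plan C 19, Plan D 13, Plan B 11, Plan H 7. Plan H has the fewest and is eliminated.
Round 3: Plan C 19, Plan B 18, Plan D 13. Plan D has the fewest and is eliminated.
Round 4: Plan C 32, Plan B 18. Plan C has a majority.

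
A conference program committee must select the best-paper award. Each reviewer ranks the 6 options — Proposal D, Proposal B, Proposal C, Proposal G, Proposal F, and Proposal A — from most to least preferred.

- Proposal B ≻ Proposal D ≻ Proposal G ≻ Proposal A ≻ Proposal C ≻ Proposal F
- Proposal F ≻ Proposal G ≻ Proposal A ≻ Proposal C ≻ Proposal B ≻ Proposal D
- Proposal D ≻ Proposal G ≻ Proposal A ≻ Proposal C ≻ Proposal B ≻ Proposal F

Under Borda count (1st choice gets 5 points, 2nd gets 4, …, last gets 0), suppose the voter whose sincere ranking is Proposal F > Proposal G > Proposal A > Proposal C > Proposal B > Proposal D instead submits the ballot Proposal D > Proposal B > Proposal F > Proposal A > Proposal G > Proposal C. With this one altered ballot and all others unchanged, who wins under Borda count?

Borda totals with the altered ballot: Proposal D 14, Proposal B 10, Proposal C 3, Proposal G 8, Proposal F 3, Proposal A 7.
The switch changes the winner from Proposal G to Proposal D.

Proposal D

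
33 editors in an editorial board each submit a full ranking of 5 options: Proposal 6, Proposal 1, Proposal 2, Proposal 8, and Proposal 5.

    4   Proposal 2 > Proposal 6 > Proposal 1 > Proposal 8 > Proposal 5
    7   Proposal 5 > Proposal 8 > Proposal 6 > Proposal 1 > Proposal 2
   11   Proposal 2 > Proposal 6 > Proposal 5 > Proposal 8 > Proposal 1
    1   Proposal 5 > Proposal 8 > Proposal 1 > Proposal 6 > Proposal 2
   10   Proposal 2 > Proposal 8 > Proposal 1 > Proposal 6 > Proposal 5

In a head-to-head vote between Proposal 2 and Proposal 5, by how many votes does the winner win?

Ballots ranking Proposal 2 above Proposal 5: 4+11+10 = 25.
Ballots ranking Proposal 5 above Proposal 2: 7+1 = 8.
Proposal 2 wins 25–8, a margin of 17.

17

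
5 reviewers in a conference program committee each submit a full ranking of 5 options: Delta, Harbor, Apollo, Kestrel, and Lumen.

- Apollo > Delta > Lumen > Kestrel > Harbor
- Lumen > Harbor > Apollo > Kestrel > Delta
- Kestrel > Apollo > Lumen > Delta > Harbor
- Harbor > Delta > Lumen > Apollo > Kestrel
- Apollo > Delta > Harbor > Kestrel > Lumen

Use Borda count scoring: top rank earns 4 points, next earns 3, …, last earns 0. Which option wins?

Apollo

Borda scores:
  Delta: 3 + 0 + 1 + 3 + 3 = 10
  Harbor: 0 + 3 + 0 + 4 + 2 = 9
  Apollo: 4 + 2 + 3 + 1 + 4 = 14
  Kestrel: 1 + 1 + 4 + 0 + 1 = 7
  Lumen: 2 + 4 + 2 + 2 + 0 = 10
Apollo has the highest total.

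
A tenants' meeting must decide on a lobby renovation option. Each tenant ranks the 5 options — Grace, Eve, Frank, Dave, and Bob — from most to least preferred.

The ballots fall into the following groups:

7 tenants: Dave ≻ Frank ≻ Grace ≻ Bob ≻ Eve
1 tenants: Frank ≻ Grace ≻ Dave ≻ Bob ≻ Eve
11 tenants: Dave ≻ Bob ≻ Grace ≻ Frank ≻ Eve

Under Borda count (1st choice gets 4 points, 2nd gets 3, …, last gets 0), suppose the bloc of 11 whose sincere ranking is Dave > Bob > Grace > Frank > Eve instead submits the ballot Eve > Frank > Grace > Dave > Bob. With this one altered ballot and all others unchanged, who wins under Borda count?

Borda totals with the altered ballot: Grace 39, Eve 44, Frank 58, Dave 41, Bob 8.
The switch changes the winner from Dave to Frank.

Frank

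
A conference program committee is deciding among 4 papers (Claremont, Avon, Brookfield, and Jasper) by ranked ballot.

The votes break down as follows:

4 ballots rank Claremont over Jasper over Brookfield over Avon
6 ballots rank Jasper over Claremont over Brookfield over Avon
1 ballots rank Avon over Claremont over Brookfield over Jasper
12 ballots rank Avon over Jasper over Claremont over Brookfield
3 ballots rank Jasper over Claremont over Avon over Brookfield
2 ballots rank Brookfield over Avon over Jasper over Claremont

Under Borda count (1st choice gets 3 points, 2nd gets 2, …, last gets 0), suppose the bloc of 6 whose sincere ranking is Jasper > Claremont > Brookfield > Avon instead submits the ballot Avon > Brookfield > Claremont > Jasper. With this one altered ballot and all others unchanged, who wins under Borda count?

Avon

Borda totals with the altered ballot: Claremont 38, Avon 64, Brookfield 23, Jasper 43.
The switch changes the winner from Jasper to Avon.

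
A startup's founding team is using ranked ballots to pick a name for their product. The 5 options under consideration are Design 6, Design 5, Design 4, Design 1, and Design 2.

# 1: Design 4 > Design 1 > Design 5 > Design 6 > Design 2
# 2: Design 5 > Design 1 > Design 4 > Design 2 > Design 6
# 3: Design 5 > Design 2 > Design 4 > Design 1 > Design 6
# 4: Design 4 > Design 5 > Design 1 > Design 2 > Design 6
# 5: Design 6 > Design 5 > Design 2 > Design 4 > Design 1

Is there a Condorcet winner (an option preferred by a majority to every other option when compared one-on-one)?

Yes

Head-to-head results (5 voters total):
Design 6 vs Design 5: Design 5 wins 4–1.
Design 6 vs Design 4: Design 4 wins 4–1.
Design 6 vs Design 1: Design 1 wins 4–1.
Design 6 vs Design 2: Design 2 wins 3–2.
Design 5 vs Design 4: Design 5 wins 3–2.
Design 5 vs Design 1: Design 5 wins 4–1.
Design 5 vs Design 2: Design 5 wins 5–0.
Design 4 vs Design 1: Design 4 wins 4–1.
Design 4 vs Design 2: Design 4 wins 3–2.
Design 1 vs Design 2: Design 1 wins 3–2.
Design 5 beats each rival — Design 6 (4–1), Design 4 (3–2), Design 1 (4–1), Design 2 (5–0) — so Design 5 is the Condorcet winner.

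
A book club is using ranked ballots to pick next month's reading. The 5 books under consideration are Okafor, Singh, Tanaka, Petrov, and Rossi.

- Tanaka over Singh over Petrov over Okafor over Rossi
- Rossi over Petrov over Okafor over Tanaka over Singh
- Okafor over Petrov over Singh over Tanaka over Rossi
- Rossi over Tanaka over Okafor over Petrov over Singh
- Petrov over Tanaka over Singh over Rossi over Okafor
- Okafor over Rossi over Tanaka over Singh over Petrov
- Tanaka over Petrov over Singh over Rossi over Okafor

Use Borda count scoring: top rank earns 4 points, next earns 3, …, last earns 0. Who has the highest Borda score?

Borda scores:
  Okafor: 1 + 2 + 4 + 2 + 0 + 4 + 0 = 13
  Singh: 3 + 0 + 2 + 0 + 2 + 1 + 2 = 10
  Tanaka: 4 + 1 + 1 + 3 + 3 + 2 + 4 = 18
  Petrov: 2 + 3 + 3 + 1 + 4 + 0 + 3 = 16
  Rossi: 0 + 4 + 0 + 4 + 1 + 3 + 1 = 13
Tanaka has the highest total.

Tanaka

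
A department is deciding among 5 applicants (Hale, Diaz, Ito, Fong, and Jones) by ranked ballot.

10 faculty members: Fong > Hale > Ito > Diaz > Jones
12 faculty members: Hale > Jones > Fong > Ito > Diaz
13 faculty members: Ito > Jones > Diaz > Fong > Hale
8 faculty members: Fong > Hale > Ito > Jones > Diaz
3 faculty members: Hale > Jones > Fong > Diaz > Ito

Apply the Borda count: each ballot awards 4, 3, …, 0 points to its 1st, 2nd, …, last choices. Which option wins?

Fong

Borda scores:
  Hale: 10·3 + 12·4 + 13·0 + 8·3 + 3·4 = 114
  Diaz: 10·1 + 12·0 + 13·2 + 8·0 + 3·1 = 39
  Ito: 10·2 + 12·1 + 13·4 + 8·2 + 3·0 = 100
  Fong: 10·4 + 12·2 + 13·1 + 8·4 + 3·2 = 115
  Jones: 10·0 + 12·3 + 13·3 + 8·1 + 3·3 = 92
Fong has the highest total.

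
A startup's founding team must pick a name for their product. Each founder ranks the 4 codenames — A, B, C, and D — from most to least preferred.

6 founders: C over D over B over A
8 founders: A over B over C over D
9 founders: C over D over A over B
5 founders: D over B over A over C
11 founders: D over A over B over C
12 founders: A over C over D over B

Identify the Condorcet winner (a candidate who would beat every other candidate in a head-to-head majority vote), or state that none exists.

There is no Condorcet winner

Head-to-head results (51 voters total):
A vs B: A wins 40–11.
A vs C: A wins 36–15.
A vs D: D wins 31–20.
B vs C: C wins 27–24.
B vs D: D wins 43–8.
C vs D: C wins 35–16.
No candidate beats all others: A beats C beats D beats A, a majority cycle.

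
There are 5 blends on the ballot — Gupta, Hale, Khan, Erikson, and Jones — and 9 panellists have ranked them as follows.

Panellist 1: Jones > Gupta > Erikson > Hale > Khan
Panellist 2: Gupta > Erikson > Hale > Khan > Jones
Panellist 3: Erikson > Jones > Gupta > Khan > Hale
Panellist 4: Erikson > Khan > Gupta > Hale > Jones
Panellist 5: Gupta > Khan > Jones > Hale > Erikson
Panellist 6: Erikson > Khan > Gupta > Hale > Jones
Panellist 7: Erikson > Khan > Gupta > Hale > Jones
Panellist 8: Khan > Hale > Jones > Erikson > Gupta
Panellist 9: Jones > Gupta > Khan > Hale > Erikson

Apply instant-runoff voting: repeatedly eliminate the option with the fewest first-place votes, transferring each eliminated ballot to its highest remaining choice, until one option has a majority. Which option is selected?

Round 1: Erikson 4, Gupta 2, Jones 2, Khan 1, Hale 0. Hale has the fewest and is eliminated.
Round 2: Erikson 4, Gupta 2, Jones 2, Khan 1. Khan has the fewest and is eliminated.
Round 3: Erikson 4, Jones 3, Gupta 2. Gupta has the fewest and is eliminated.
Round 4: Erikson 5, Jones 4. Erikson has a majority.

Erikson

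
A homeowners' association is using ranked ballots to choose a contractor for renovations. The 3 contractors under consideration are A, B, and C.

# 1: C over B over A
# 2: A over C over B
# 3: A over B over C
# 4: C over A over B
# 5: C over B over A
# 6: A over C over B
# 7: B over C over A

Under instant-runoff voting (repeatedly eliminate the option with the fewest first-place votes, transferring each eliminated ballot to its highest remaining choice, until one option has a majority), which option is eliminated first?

B

Round 1: A 3, C 3, B 1. B has the fewest and is eliminated.
Round 2: C 4, A 3. C has a majority.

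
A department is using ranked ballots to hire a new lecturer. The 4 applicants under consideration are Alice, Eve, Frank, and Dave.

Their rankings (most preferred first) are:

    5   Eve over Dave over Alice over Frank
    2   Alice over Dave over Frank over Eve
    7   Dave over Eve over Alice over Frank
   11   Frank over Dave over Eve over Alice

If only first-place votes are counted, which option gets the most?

First-place vote totals:
  Alice: 2
  Eve: 5
  Frank: 11
  Dave: 7
Frank has the most first-place votes.

Frank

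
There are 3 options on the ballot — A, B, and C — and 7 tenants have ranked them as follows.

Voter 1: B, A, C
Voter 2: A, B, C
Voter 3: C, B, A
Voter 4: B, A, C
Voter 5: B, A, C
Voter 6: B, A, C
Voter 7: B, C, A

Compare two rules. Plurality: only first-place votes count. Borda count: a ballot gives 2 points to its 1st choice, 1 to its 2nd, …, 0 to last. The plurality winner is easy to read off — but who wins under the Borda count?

Plurality first-place counts: A 1, B 5, C 1 → B.
Borda totals: A 6, B 12, C 3 → B.

B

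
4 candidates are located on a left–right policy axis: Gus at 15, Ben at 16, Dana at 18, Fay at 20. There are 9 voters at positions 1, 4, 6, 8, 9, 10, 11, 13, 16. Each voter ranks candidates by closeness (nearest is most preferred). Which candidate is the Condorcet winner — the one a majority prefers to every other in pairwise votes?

With single-peaked preferences on a line, the Condorcet winner is the candidate closest to the median voter.
The median voter (position 9) is closest to Gus at 15.
Check: Gus vs Fay — voters closer to Gus: 9 of 9.

Gus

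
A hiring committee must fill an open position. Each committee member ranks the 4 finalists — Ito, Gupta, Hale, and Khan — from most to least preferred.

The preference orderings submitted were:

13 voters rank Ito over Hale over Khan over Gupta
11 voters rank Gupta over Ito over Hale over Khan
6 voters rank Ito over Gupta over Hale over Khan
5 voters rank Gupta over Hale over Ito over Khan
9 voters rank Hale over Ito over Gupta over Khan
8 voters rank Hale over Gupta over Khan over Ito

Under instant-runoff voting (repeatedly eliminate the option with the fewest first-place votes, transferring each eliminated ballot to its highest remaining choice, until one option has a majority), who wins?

Round 1: Ito 19, Hale 17, Gupta 16, Khan 0. Khan has the fewest and is eliminated.
Round 2: Ito 19, Hale 17, Gupta 16. Gupta has the fewest and is eliminated.
Round 3: Ito 30, Hale 22. Ito has a majority.

Ito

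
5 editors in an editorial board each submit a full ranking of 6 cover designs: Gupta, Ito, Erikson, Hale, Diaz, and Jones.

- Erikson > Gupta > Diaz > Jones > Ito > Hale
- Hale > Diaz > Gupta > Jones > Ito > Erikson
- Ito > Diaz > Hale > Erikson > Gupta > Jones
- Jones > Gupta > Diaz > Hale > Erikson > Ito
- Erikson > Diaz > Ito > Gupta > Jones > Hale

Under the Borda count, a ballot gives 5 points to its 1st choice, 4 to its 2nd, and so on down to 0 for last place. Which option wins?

Diaz

Borda scores:
  Gupta: 4 + 3 + 1 + 4 + 2 = 14
  Ito: 1 + 1 + 5 + 0 + 3 = 10
  Erikson: 5 + 0 + 2 + 1 + 5 = 13
  Hale: 0 + 5 + 3 + 2 + 0 = 10
  Diaz: 3 + 4 + 4 + 3 + 4 = 18
  Jones: 2 + 2 + 0 + 5 + 1 = 10
Diaz has the highest total.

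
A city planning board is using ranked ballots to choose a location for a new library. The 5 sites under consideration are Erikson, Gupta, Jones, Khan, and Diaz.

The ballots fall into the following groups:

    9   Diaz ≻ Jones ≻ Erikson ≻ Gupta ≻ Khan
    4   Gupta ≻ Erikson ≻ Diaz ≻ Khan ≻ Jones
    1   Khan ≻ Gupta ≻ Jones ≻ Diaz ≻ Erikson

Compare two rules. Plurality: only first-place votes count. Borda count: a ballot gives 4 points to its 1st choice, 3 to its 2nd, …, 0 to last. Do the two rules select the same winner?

Plurality first-place counts: Erikson 0, Gupta 4, Jones 0, Khan 1, Diaz 9 → Diaz.
Borda totals: Erikson 30, Gupta 28, Jones 29, Khan 8, Diaz 45 → Diaz.
The two rules agree on Diaz.

Yes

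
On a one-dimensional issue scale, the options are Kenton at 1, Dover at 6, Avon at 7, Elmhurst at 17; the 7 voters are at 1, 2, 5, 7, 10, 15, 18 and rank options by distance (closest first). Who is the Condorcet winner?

With single-peaked preferences on a line, the Condorcet winner is the candidate closest to the median voter.
The median voter (position 7) is closest to Avon at 7.
Check: Avon vs Kenton — voters closer to Avon: 5 of 7.

Avon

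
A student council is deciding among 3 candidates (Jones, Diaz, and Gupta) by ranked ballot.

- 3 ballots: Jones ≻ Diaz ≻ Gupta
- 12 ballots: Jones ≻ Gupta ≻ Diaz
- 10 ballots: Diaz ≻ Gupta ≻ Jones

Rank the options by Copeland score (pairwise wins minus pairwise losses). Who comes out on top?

Jones

Pairwise results:
  Jones vs Diaz: Jones wins 15–10.
  Jones vs Gupta: Jones wins 15–10.
  Diaz vs Gupta: Diaz wins 13–12.
Copeland scores (wins − losses):
  Jones: 2 − 0 = 2
  Diaz: 1 − 1 = 0
  Gupta: 0 − 2 = -2
Jones has the best Copeland score.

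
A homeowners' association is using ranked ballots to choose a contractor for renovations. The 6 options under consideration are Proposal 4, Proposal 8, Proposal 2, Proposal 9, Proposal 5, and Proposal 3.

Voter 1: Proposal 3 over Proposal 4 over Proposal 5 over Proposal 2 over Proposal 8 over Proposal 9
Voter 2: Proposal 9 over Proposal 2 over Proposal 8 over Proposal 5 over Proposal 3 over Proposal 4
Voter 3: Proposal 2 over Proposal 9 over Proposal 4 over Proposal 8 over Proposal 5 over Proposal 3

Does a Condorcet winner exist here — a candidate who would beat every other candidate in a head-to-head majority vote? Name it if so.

Proposal 2

Head-to-head results (3 voters total):
Proposal 4 vs Proposal 8: Proposal 4 wins 2–1.
Proposal 4 vs Proposal 2: Proposal 2 wins 2–1.
Proposal 4 vs Proposal 9: Proposal 9 wins 2–1.
Proposal 4 vs Proposal 5: Proposal 4 wins 2–1.
Proposal 4 vs Proposal 3: Proposal 3 wins 2–1.
Proposal 8 vs Proposal 2: Proposal 2 wins 3–0.
Proposal 8 vs Proposal 9: Proposal 9 wins 2–1.
Proposal 8 vs Proposal 5: Proposal 8 wins 2–1.
Proposal 8 vs Proposal 3: Proposal 8 wins 2–1.
Proposal 2 vs Proposal 9: Proposal 2 wins 2–1.
Proposal 2 vs Proposal 5: Proposal 2 wins 2–1.
Proposal 2 vs Proposal 3: Proposal 2 wins 2–1.
Proposal 9 vs Proposal 5: Proposal 9 wins 2–1.
Proposal 9 vs Proposal 3: Proposal 9 wins 2–1.
Proposal 5 vs Proposal 3: Proposal 5 wins 2–1.
Proposal 2 beats each rival — Proposal 4 (2–1), Proposal 8 (3–0), Proposal 9 (2–1), Proposal 5 (2–1), Proposal 3 (2–1) — so Proposal 2 is the Condorcet winner.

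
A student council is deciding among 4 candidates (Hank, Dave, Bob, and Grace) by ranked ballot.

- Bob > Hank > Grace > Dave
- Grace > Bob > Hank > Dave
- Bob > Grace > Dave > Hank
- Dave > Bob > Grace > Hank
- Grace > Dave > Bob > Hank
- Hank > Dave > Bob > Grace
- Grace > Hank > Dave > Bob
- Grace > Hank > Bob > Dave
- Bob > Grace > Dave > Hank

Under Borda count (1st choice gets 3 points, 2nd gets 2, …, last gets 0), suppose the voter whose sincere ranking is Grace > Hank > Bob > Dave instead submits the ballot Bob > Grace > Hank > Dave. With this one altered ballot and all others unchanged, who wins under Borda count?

Bob

Borda totals with the altered ballot: Hank 9, Dave 10, Bob 18, Grace 17.
The switch changes the winner from Grace to Bob.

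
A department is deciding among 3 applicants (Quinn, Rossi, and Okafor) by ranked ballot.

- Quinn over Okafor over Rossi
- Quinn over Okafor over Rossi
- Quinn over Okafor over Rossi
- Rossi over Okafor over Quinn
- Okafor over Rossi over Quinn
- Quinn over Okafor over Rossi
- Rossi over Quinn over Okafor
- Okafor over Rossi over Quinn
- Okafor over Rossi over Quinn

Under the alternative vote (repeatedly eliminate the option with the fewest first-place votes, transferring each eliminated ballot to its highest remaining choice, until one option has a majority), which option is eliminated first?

Round 1: Quinn 4, Okafor 3, Rossi 2. Rossi has the fewest and is eliminated.
Round 2: Quinn 5, Okafor 4. Quinn has a majority.

Rossi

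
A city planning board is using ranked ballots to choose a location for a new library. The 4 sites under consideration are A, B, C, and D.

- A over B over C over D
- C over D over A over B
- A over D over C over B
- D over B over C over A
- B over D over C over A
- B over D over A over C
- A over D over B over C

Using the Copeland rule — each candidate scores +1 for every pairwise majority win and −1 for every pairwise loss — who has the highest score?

D

Pairwise results:
  A vs B: A wins 4–3.
  A vs C: A wins 4–3.
  A vs D: D wins 4–3.
  B vs C: B wins 5–2.
  B vs D: D wins 4–3.
  C vs D: D wins 5–2.
Copeland scores (wins − losses):
  A: 2 − 1 = 1
  B: 1 − 2 = -1
  C: 0 − 3 = -3
  D: 3 − 0 = 3
D has the best Copeland score.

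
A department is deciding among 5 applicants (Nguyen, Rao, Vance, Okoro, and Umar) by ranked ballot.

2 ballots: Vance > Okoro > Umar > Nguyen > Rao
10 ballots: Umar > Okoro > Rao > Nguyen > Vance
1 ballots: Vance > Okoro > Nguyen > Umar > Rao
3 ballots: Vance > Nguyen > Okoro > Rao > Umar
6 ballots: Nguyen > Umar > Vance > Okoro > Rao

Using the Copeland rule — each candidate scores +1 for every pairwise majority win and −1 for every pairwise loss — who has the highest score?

Umar

Pairwise results:
  Nguyen vs Rao: Nguyen wins 12–10.
  Nguyen vs Vance: Nguyen wins 16–6.
  Nguyen vs Okoro: Okoro wins 13–9.
  Nguyen vs Umar: Umar wins 12–10.
  Rao vs Vance: Vance wins 12–10.
  Rao vs Okoro: Okoro wins 22–0.
  Rao vs Umar: Umar wins 19–3.
  Vance vs Okoro: Vance wins 12–10.
  Vance vs Umar: Umar wins 16–6.
  Okoro vs Umar: Umar wins 16–6.
Copeland scores (wins − losses):
  Nguyen: 2 − 2 = 0
  Rao: 0 − 4 = -4
  Vance: 2 − 2 = 0
  Okoro: 2 − 2 = 0
  Umar: 4 − 0 = 4
Umar has the best Copeland score.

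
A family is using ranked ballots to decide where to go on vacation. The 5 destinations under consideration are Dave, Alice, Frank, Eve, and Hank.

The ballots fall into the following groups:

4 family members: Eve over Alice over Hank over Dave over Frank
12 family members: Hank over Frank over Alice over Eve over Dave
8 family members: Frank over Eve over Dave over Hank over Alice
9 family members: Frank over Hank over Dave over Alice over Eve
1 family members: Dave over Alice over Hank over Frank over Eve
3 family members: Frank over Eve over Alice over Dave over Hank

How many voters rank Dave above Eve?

Ballots ranking Dave above Eve: 9+1 = 10.
Ballots ranking Eve above Dave: 4+12+8+3 = 27.
So 10 of 37 voters prefer Dave to Eve.

10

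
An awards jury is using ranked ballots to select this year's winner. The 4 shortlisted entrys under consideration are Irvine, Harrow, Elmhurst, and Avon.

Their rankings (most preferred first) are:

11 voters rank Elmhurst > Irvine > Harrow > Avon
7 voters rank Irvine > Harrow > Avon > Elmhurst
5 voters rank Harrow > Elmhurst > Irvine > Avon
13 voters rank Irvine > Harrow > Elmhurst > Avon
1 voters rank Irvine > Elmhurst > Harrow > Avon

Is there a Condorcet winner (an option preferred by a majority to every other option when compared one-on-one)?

Yes

Head-to-head results (37 voters total):
Irvine vs Harrow: Irvine wins 32–5.
Irvine vs Elmhurst: Irvine wins 21–16.
Irvine vs Avon: Irvine wins 37–0.
Harrow vs Elmhurst: Harrow wins 25–12.
Harrow vs Avon: Harrow wins 37–0.
Elmhurst vs Avon: Elmhurst wins 30–7.
Irvine beats each rival — Harrow (32–5), Elmhurst (21–16), Avon (37–0) — so Irvine is the Condorcet winner.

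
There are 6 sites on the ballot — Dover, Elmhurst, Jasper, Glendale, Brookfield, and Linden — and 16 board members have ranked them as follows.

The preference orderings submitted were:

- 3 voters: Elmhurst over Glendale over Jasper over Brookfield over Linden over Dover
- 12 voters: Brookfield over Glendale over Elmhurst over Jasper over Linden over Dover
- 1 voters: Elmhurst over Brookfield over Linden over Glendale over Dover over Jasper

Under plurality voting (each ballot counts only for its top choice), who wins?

Brookfield

First-place vote totals:
  Dover: 0
  Elmhurst: 4
  Jasper: 0
  Glendale: 0
  Brookfield: 12
  Linden: 0
Brookfield has the most first-place votes.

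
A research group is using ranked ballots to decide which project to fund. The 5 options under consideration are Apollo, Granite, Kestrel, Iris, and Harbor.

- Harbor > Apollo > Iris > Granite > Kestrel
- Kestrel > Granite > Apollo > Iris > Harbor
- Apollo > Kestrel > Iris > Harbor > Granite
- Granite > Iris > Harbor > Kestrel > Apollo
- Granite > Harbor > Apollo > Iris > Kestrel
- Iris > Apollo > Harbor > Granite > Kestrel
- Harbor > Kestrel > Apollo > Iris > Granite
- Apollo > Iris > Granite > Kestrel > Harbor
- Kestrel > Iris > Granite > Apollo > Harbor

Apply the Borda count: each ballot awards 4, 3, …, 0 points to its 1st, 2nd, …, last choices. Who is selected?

Apollo

Borda scores:
  Apollo: 3 + 2 + 4 + 0 + 2 + 3 + 2 + 4 + 1 = 21
  Granite: 1 + 3 + 0 + 4 + 4 + 1 + 0 + 2 + 2 = 17
  Kestrel: 0 + 4 + 3 + 1 + 0 + 0 + 3 + 1 + 4 = 16
  Iris: 2 + 1 + 2 + 3 + 1 + 4 + 1 + 3 + 3 = 20
  Harbor: 4 + 0 + 1 + 2 + 3 + 2 + 4 + 0 + 0 = 16
Apollo has the highest total.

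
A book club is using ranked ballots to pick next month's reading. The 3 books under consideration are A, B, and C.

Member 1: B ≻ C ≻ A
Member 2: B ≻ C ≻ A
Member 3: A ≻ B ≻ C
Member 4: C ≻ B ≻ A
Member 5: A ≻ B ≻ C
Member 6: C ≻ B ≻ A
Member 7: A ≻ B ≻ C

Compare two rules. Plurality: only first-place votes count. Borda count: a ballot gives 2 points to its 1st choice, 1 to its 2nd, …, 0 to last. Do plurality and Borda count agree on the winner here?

No

Plurality first-place counts: A 3, B 2, C 2 → A.
Borda totals: A 6, B 9, C 6 → B.
The two rules disagree: plurality picks A, Borda picks B.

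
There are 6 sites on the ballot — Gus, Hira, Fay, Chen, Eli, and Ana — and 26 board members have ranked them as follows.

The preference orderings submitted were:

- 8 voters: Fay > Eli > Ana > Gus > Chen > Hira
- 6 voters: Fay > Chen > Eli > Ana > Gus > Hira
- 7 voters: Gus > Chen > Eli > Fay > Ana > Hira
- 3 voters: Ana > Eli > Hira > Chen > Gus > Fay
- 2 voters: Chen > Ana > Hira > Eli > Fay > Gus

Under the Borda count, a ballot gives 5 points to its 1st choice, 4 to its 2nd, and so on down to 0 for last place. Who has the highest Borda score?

Borda scores:
  Gus: 8·2 + 6·1 + 7·5 + 3·1 + 2·0 = 60
  Hira: 8·0 + 6·0 + 7·0 + 3·3 + 2·3 = 15
  Fay: 8·5 + 6·5 + 7·2 + 3·0 + 2·1 = 86
  Chen: 8·1 + 6·4 + 7·4 + 3·2 + 2·5 = 76
  Eli: 8·4 + 6·3 + 7·3 + 3·4 + 2·2 = 87
  Ana: 8·3 + 6·2 + 7·1 + 3·5 + 2·4 = 66
Eli has the highest total.

Eli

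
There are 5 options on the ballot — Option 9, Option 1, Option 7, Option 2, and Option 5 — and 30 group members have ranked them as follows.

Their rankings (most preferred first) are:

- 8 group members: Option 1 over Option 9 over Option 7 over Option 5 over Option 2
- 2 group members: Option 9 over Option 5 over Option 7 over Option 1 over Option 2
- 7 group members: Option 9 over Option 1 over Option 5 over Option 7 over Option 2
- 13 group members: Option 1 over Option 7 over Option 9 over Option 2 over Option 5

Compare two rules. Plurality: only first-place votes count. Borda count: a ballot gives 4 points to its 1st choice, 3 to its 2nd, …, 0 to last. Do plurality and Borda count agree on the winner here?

Plurality first-place counts: Option 9 9, Option 1 21, Option 7 0, Option 2 0, Option 5 0 → Option 1.
Borda totals: Option 9 86, Option 1 107, Option 7 66, Option 2 13, Option 5 28 → Option 1.
The two rules agree on Option 1.

Yes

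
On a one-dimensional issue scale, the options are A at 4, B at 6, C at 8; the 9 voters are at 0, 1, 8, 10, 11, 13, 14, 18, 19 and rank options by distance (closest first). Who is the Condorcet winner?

C

With single-peaked preferences on a line, the Condorcet winner is the candidate closest to the median voter.
The median voter (position 11) is closest to C at 8.
Check: C vs B — voters closer to C: 7 of 9.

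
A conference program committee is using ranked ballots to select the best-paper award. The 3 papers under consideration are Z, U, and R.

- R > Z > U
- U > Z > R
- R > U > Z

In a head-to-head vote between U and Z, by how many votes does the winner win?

1

Ballots ranking U above Z: 2.
Ballots ranking Z above U: 1.
U wins 2–1, a margin of 1.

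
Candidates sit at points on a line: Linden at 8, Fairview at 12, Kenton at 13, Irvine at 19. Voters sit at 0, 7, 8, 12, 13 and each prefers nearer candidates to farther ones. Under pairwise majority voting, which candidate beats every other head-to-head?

Linden

With single-peaked preferences on a line, the Condorcet winner is the candidate closest to the median voter.
The median voter (position 8) is closest to Linden at 8.
Check: Linden vs Kenton — voters closer to Linden: 3 of 5.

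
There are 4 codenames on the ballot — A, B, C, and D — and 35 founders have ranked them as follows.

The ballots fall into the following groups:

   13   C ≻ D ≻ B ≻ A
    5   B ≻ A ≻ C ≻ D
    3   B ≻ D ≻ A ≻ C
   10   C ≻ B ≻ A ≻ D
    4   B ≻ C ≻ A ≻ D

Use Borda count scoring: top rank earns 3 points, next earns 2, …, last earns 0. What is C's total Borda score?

82

Borda scores:
  A: 13·0 + 5·2 + 3·1 + 10·1 + 4·1 = 27
  B: 13·1 + 5·3 + 3·3 + 10·2 + 4·3 = 69
  C: 13·3 + 5·1 + 3·0 + 10·3 + 4·2 = 82
  D: 13·2 + 5·0 + 3·2 + 10·0 + 4·0 = 32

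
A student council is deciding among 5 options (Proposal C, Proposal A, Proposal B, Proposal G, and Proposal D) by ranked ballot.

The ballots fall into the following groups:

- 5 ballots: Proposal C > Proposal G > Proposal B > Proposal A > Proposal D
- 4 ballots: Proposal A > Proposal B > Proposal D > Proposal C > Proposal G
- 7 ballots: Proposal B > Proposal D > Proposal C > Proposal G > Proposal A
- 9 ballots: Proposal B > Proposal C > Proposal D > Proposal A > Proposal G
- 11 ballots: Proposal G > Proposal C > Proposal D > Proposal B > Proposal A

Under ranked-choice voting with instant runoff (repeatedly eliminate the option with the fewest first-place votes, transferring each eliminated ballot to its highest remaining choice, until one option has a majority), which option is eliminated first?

Round 1: Proposal B 16, Proposal G 11, Proposal C 5, Proposal A 4, Proposal D 0. Proposal D has the fewest and is eliminated.
Round 2: Proposal B 16, Proposal G 11, Proposal C 5, Proposal A 4. Proposal A has the fewest and is eliminated.
Round 3: Proposal B 20, Proposal G 11, Proposal C 5. Proposal B has a majority.

Proposal D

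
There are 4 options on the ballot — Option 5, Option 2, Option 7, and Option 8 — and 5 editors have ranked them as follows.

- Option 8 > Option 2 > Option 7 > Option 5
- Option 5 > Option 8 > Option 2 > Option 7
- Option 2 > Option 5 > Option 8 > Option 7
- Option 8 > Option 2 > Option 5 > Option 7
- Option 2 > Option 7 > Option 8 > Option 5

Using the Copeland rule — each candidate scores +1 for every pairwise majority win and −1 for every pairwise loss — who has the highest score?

Option 8

Pairwise results:
  Option 5 vs Option 2: Option 2 wins 4–1.
  Option 5 vs Option 7: Option 5 wins 3–2.
  Option 5 vs Option 8: Option 8 wins 3–2.
  Option 2 vs Option 7: Option 2 wins 5–0.
  Option 2 vs Option 8: Option 8 wins 3–2.
  Option 7 vs Option 8: Option 8 wins 4–1.
Copeland scores (wins − losses):
  Option 5: 1 − 2 = -1
  Option 2: 2 − 1 = 1
  Option 7: 0 − 3 = -3
  Option 8: 3 − 0 = 3
Option 8 has the best Copeland score.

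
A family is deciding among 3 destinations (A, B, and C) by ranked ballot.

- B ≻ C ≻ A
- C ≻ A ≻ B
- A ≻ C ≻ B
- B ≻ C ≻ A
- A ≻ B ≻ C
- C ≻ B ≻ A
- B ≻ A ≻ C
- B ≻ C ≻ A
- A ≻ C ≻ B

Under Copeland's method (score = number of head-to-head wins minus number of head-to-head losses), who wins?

B

Pairwise results:
  A vs B: B wins 5–4.
  A vs C: C wins 5–4.
  B vs C: B wins 5–4.
Copeland scores (wins − losses):
  A: 0 − 2 = -2
  B: 2 − 0 = 2
  C: 1 − 1 = 0
B has the best Copeland score.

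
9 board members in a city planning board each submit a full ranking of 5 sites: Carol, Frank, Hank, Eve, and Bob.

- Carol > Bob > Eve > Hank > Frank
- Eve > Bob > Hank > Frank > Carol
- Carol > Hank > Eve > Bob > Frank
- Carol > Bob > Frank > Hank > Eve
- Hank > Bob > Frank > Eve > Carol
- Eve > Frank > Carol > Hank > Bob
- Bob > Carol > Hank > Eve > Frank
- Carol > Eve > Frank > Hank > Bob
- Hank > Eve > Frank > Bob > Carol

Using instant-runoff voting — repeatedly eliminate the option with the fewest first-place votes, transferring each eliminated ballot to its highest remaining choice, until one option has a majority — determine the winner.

Carol

Round 1: Carol 4, Hank 2, Eve 2, Bob 1, Frank 0. Frank has the fewest and is eliminated.
Round 2: Carol 4, Hank 2, Eve 2, Bob 1. Bob has the fewest and is eliminated.
Round 3: Carol 5, Hank 2, Eve 2. Carol has a majority.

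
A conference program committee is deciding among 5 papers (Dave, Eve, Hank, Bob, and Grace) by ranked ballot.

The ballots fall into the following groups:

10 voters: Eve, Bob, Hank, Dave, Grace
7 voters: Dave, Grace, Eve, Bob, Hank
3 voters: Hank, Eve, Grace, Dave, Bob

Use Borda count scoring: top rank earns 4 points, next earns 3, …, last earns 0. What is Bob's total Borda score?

Borda scores:
  Dave: 10·1 + 7·4 + 3·1 = 41
  Eve: 10·4 + 7·2 + 3·3 = 63
  Hank: 10·2 + 7·0 + 3·4 = 32
  Bob: 10·3 + 7·1 + 3·0 = 37
  Grace: 10·0 + 7·3 + 3·2 = 27

37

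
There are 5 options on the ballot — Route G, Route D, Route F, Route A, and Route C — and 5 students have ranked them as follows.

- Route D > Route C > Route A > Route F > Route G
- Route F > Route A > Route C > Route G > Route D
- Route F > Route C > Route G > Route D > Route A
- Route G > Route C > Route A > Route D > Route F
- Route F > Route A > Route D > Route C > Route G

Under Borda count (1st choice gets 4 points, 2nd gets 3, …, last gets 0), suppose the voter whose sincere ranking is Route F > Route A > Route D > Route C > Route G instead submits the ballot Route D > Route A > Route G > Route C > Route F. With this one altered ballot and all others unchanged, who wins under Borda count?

Borda totals with the altered ballot: Route G 9, Route D 10, Route F 9, Route A 10, Route C 12.
The switch changes the winner from Route F to Route C.

Route C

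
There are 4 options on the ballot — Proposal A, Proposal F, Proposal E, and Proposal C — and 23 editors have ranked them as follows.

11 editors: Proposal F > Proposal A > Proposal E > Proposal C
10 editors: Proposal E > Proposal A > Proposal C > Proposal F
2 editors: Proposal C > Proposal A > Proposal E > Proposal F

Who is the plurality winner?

First-place vote totals:
  Proposal A: 0
  Proposal F: 11
  Proposal E: 10
  Proposal C: 2
Proposal F has the most first-place votes.

Proposal F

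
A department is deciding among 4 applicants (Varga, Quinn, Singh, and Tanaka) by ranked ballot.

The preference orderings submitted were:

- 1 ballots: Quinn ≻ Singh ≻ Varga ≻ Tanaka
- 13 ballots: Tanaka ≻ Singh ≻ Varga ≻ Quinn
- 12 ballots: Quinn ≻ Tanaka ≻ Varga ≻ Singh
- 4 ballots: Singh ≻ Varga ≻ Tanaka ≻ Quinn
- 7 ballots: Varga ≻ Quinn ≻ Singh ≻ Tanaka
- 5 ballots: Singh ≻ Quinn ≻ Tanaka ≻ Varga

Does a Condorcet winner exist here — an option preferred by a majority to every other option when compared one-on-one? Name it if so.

Head-to-head results (42 voters total):
Varga vs Quinn: Varga wins 24–18.
Varga vs Singh: Singh wins 23–19.
Varga vs Tanaka: Tanaka wins 30–12.
Quinn vs Singh: Singh wins 22–20.
Quinn vs Tanaka: Quinn wins 25–17.
Singh vs Tanaka: Tanaka wins 25–17.
No candidate beats all others: Varga beats Quinn beats Tanaka beats Varga, a majority cycle.

No Condorcet winner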